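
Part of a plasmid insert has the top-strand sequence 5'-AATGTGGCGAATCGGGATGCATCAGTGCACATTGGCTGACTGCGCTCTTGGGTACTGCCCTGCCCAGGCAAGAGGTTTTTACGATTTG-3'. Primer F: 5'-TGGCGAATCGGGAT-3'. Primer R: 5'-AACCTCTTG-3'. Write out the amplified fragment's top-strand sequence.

5'-TGGCGAATCGGGATGCATCAGTGCACATTGGCTGACTGCGCTCTTGGGTACTGCCCTGCCCAGGCAAGAGGTT-3'

The forward primer matches the template at positions 5–18.
Taking the reverse complement of AACCTCTTG gives CAAGAGGTT, found at positions 69–77 on the template; the primer anneals here to the top strand with its 3' end pointing upstream.
The product is the template from position 5 through 77 (73 bp).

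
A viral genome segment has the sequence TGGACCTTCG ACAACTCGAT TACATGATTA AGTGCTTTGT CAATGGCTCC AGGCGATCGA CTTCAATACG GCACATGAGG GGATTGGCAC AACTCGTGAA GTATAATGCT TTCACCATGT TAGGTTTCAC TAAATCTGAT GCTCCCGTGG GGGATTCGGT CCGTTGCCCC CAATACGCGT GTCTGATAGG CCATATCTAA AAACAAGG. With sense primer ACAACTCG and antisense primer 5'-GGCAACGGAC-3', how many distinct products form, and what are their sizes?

The forward primer ACAACTCG matches the top strand at positions 11–18, 89–96.
The reverse primer's reverse complement is GTCCGTTGCC, matching at positions 159–168.
Each forward site pairs with the reverse site to give a product ending at position 168: sizes 158, 80 bp.

Two products: 158 bp, 80 bp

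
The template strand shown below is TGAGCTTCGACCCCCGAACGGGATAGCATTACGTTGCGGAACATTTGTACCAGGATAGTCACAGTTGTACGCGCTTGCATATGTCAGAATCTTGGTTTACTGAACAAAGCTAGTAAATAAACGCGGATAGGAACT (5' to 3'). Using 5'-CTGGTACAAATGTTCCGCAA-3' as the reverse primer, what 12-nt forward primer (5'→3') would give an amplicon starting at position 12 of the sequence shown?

5'-CCCCGAACGGGA-3'

The reverse primer's reverse complement TTGCGGAACATTTGTACCAG matches the template at positions 34–53; the product starts at position 12.
The forward primer is identical to the top strand over positions 12–23: CCCCGAACGGGA.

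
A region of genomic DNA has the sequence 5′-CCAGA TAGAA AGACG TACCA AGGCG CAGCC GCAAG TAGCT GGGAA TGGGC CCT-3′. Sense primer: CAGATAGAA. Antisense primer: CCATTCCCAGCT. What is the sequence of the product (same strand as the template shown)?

Scanning the template, CAGATAGAA occurs at positions 2–10; this primer anneals to the bottom strand there with its 3' end pointing downstream.
Taking the reverse complement of CCATTCCCAGCT gives AGCTGGGAATGG, found at positions 37–48 on the template; the primer anneals here to the top strand with its 3' end pointing upstream.
The product is the template from position 2 through 48 (47 bp).

5'-CAGATAGAAAGACGTACCAAGGCGCAGCCGCAAGTAGCTGGGAATGG-3'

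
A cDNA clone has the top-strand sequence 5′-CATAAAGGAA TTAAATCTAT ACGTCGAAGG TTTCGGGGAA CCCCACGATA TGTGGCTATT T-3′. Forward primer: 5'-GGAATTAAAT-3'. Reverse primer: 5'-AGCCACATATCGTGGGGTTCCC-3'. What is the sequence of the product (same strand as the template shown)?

Scanning the template, GGAATTAAAT occurs at positions 7–16; this primer anneals to the bottom strand there with its 3' end pointing downstream.
Reverse complement of the reverse primer: GGGAACCCCACGATATGTGGCT. This occurs on the top strand at positions 36–57.
The product is the template from position 7 through 57 (51 bp).

5'-GGAATTAAATCTATACGTCGAAGGTTTCGGGGAACCCCACGATATGTGGCT-3'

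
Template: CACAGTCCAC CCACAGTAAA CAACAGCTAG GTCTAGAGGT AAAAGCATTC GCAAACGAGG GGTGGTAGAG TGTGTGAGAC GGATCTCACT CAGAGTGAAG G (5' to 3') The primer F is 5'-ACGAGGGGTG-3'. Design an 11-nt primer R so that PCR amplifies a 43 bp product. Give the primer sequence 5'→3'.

The forward primer binds at positions 55–64, so a 43 bp product ends at position 55 + 43 − 1 = 97.
The reverse primer anneals to the top strand over positions 87–97, i.e. to CACTCAGAGTG.
Its sequence written 5'→3' is the reverse complement: CACTCTGAGTG.

5'-CACTCTGAGTG-3'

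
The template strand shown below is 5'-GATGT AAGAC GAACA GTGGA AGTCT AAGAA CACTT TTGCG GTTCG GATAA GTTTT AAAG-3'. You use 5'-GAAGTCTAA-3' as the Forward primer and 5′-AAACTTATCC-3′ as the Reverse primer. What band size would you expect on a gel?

The forward primer matches the template at positions 19–27.
The reverse primer's reverse complement is GGATAAGTTT, which matches the template at positions 45–54.
The product runs from position 19 to position 54, so its length is 54 − 19 + 1 = 36 bp.

36 bp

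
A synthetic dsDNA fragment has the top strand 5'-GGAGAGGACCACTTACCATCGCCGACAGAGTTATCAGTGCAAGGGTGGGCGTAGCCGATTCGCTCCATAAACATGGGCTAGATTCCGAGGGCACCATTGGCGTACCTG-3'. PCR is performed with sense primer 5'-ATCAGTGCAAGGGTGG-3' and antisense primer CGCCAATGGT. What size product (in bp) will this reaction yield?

Scanning the template, ATCAGTGCAAGGGTGG occurs at positions 33–48; this primer anneals to the bottom strand there with its 3' end pointing downstream.
Taking the reverse complement of CGCCAATGGT gives ACCATTGGCG, found at positions 93–102 on the template; the primer anneals here to the top strand with its 3' end pointing upstream.
Amplicon spans positions 33–102: 70 bp.

70 bp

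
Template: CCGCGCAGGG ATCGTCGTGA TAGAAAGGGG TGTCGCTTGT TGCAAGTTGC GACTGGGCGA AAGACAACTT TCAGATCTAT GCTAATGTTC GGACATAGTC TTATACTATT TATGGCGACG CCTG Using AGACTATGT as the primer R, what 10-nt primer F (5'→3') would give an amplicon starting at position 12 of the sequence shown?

The reverse primer's reverse complement ACATAGTCT matches the template at positions 93–101; the product starts at position 12.
The forward primer is identical to the top strand over positions 12–21: TCGTCGTGAT.

5'-TCGTCGTGAT-3'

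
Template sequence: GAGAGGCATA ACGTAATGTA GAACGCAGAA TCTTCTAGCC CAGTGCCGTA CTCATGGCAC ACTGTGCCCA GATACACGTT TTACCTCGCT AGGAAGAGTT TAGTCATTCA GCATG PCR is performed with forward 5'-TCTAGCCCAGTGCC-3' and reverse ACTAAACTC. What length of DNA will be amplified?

Scanning the template, TCTAGCCCAGTGCC occurs at positions 34–47; this primer anneals to the bottom strand there with its 3' end pointing downstream.
Reverse complement of the reverse primer: GAGTTTAGT. This occurs on the top strand at positions 96–104.
Amplicon spans positions 34–104: 71 bp.

71 bp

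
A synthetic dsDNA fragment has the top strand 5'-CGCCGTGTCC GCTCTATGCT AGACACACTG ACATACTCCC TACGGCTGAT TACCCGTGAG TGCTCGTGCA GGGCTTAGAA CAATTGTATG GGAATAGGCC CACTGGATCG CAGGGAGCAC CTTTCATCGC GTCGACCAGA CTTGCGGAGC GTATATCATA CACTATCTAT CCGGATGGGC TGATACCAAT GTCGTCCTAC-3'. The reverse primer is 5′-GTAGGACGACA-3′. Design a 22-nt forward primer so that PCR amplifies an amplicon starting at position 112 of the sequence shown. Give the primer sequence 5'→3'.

5'-AGGGAGCACCTTTCATCGCGTC-3'

The reverse primer's reverse complement TGTCGTCCTAC matches the template at positions 190–200; the product starts at position 112.
The forward primer is identical to the top strand over positions 112–133: AGGGAGCACCTTTCATCGCGTC.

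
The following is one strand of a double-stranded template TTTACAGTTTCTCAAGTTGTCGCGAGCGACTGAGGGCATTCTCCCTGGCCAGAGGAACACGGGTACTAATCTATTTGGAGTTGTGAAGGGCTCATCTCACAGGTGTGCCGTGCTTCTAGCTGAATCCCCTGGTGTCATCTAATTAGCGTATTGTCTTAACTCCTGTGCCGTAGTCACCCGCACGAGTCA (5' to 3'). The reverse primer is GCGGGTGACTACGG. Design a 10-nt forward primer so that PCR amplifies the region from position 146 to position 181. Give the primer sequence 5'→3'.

The reverse primer's reverse complement CCGTAGTCACCCGC matches the template at positions 168–181; the product starts at position 146.
The forward primer is identical to the top strand over positions 146–155: GCGTATTGTC.

5'-GCGTATTGTC-3'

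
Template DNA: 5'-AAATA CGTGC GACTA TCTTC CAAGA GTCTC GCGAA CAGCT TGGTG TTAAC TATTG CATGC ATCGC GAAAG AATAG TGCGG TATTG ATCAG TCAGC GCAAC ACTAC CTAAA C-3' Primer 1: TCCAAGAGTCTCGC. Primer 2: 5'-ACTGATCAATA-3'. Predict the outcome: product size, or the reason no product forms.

Primer 1 (TCCAAGAGTCTCGC) matches the top strand at positions 19–32; it acts as a forward primer.
Primer 2's reverse complement is TATTGATCAGT, matching the top strand at positions 81–91; it acts as a reverse primer.
The 3' ends face each other across positions 19–91, giving a 73 bp product.

Yes — a 73 bp product.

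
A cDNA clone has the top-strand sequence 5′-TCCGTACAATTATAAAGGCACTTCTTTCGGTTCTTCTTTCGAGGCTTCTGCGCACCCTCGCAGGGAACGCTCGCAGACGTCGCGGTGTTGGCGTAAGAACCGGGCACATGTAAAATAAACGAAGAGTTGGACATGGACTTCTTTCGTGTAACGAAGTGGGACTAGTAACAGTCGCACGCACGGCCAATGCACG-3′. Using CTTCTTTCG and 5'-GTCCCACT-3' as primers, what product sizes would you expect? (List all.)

142 bp, 130 bp, 25 bp

The forward primer CTTCTTTCG matches the top strand at positions 21–29, 33–41, 138–146.
The reverse primer's reverse complement is AGTGGGAC, matching at positions 155–162.
Each forward site pairs with the reverse site to give a product ending at position 162: sizes 142, 130, 25 bp.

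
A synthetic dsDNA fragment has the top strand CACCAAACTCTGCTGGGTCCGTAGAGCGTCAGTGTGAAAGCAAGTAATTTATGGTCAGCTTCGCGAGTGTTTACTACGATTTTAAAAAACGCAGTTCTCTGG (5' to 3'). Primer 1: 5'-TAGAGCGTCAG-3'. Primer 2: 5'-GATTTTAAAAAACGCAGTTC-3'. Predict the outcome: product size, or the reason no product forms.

Primer 1 (TAGAGCGTCAG) matches the top strand at positions 22–32 (3' end points downstream).
Primer 2 (GATTTTAAAAAACGCAGTTC) also matches the top strand directly, at positions 78–97 — its reverse complement GAACTGCGTTTTTTAAAATC is not present.
Both primers anneal to the bottom strand with 3' ends pointing the same way, so neither can prime synthesis back toward the other.

No product — both primers anneal to the same strand and extend in the same direction.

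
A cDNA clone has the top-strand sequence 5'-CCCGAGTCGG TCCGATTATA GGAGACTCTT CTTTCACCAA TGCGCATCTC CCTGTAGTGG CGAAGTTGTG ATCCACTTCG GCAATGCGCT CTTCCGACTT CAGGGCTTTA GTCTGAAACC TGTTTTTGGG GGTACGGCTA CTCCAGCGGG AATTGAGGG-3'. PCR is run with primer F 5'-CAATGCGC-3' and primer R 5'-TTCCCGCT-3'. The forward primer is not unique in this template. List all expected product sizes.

115 bp, 71 bp

The forward primer CAATGCGC matches the top strand at positions 38–45, 82–89.
The reverse primer's reverse complement is AGCGGGAA, matching at positions 145–152.
Each forward site pairs with the reverse site to give a product ending at position 152: sizes 115, 71 bp.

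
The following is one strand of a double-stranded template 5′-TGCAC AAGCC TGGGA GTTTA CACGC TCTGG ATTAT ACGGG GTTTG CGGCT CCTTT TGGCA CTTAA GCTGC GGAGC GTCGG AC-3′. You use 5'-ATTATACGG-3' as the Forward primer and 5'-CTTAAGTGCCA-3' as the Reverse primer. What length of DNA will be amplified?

36 bp

Scanning the template, ATTATACGG occurs at positions 31–39; this primer anneals to the bottom strand there with its 3' end pointing downstream.
The reverse primer's reverse complement is TGGCACTTAAG, which matches the template at positions 56–66.
Amplicon spans positions 31–66: 36 bp.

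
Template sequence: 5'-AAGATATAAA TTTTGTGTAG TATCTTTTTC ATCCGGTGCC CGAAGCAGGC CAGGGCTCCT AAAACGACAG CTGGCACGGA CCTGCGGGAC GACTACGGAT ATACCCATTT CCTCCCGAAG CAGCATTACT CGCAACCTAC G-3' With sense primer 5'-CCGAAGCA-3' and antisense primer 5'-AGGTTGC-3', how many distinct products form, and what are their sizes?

Two products: 99 bp, 24 bp

The forward primer CCGAAGCA matches the top strand at positions 40–47, 115–122.
The reverse primer's reverse complement is GCAACCT, matching at positions 132–138.
Each forward site pairs with the reverse site to give a product ending at position 138: sizes 99, 24 bp.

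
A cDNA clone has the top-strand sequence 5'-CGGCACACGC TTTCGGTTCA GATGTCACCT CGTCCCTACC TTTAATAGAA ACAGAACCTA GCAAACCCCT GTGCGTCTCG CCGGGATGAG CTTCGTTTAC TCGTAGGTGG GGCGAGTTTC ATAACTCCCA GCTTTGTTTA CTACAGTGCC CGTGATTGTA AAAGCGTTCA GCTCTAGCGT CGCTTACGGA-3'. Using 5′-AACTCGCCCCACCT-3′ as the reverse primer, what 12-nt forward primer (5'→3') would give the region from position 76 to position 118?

The reverse primer's reverse complement AGGTGGGGCGAGTT matches the template at positions 105–118; the product starts at position 76.
The forward primer is identical to the top strand over positions 76–87: TCTCGCCGGGAT.

5'-TCTCGCCGGGAT-3'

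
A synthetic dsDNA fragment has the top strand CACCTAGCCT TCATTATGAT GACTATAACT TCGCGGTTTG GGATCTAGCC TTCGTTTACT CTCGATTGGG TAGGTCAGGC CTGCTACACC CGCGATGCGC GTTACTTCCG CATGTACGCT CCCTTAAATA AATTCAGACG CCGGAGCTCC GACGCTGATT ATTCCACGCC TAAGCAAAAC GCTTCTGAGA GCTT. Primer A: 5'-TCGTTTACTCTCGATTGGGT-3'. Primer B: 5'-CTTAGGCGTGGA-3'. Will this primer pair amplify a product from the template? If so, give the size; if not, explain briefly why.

Primer A (TCGTTTACTCTCGATTGGGT) matches the top strand at positions 52–71; it acts as a forward primer.
Primer B's reverse complement is TCCACGCCTAAG, matching the top strand at positions 163–174; it acts as a reverse primer.
The 3' ends face each other across positions 52–174, giving a 123 bp product.

Yes — a 123 bp product.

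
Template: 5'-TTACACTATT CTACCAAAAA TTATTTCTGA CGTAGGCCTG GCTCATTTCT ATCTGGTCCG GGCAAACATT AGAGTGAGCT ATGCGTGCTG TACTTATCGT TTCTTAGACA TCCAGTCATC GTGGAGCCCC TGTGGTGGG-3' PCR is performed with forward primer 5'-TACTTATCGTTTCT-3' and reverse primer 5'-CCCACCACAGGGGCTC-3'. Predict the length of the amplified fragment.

49 bp

The forward primer matches the template at positions 91–104.
Taking the reverse complement of CCCACCACAGGGGCTC gives GAGCCCCTGTGGTGGG, found at positions 124–139 on the template; the primer anneals here to the top strand with its 3' end pointing upstream.
The product runs from position 91 to position 139, so its length is 139 − 91 + 1 = 49 bp.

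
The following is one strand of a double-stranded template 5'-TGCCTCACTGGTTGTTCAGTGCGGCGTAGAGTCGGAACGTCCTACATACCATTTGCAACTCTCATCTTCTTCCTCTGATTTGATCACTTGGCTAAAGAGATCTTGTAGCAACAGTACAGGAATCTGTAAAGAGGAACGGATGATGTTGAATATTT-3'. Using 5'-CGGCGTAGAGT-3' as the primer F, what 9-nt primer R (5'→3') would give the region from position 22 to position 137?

5'-GTTCCTCTT-3'

The product's 3' end on the top strand is position 137.
The reverse primer anneals to the top strand over positions 129–137, i.e. to AAGAGGAAC.
Its sequence written 5'→3' is the reverse complement: GTTCCTCTT.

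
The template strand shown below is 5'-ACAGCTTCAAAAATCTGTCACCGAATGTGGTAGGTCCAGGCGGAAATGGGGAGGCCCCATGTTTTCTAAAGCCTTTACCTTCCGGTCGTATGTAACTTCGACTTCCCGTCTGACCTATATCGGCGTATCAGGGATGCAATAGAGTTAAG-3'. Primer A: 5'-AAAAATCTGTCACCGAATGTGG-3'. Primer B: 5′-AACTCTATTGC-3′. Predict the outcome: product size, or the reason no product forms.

Primer A (AAAAATCTGTCACCGAATGTGG) matches the top strand at positions 9–30; it acts as a forward primer.
Primer B's reverse complement is GCAATAGAGTT, matching the top strand at positions 136–146; it acts as a reverse primer.
The 3' ends face each other across positions 9–146, giving a 138 bp product.

Yes — a 138 bp product.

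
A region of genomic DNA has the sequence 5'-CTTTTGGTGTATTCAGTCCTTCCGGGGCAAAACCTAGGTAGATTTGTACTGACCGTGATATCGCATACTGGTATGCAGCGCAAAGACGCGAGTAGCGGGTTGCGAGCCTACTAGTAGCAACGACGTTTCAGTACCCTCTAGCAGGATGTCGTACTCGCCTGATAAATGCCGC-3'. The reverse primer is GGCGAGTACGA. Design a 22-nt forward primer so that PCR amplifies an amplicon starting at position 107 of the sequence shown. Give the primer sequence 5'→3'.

5'-CCTACTAGTAGCAACGACGTTT-3'

The reverse primer's reverse complement TCGTACTCGCC matches the template at positions 149–159; the product starts at position 107.
The forward primer is identical to the top strand over positions 107–128: CCTACTAGTAGCAACGACGTTT.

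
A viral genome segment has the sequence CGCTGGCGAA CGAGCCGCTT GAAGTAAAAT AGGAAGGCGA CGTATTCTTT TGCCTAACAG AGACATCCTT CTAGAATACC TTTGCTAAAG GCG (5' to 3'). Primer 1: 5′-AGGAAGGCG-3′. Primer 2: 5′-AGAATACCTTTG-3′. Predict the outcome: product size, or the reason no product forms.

Primer 1 (AGGAAGGCG) matches the top strand at positions 31–39 (3' end points downstream).
Primer 2 (AGAATACCTTTG) also matches the top strand directly, at positions 73–84 — its reverse complement CAAAGGTATTCT is not present.
Both primers anneal to the bottom strand with 3' ends pointing the same way, so neither can prime synthesis back toward the other.

No product — both primers anneal to the same strand and extend in the same direction.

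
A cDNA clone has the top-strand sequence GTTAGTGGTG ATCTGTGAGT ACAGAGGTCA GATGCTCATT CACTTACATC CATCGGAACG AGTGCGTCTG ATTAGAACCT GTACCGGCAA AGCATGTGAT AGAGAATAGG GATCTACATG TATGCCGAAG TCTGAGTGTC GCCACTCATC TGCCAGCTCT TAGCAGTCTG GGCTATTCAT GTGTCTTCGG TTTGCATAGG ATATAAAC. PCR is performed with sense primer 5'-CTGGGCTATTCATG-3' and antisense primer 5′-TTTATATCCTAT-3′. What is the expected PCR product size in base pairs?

40 bp

The forward primer matches the template at positions 168–181.
Reverse complement of the reverse primer: ATAGGATATAAA. This occurs on the top strand at positions 196–207.
Amplicon spans positions 168–207: 40 bp.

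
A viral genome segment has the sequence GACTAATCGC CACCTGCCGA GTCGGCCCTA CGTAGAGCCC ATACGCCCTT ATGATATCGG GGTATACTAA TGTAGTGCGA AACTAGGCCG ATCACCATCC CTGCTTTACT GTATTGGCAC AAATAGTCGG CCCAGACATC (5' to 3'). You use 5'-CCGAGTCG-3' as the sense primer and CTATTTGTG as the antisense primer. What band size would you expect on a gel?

110 bp

Forward primer CCGAGTCG is found on the top strand at positions 17–24.
The reverse primer's reverse complement is CACAAATAG, which matches the template at positions 118–126.
Amplicon spans positions 17–126: 110 bp.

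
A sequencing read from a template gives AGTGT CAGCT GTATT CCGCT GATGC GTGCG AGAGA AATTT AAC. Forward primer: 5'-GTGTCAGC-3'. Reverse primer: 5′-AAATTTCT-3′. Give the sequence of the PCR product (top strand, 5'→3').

The forward primer matches the template at positions 2–9.
Taking the reverse complement of AAATTTCT gives AGAAATTT, found at positions 33–40 on the template; the primer anneals here to the top strand with its 3' end pointing upstream.
The product is the template from position 2 through 40 (39 bp).

5'-GTGTCAGCTGTATTCCGCTGATGCGTGCGAGAGAAATTT-3'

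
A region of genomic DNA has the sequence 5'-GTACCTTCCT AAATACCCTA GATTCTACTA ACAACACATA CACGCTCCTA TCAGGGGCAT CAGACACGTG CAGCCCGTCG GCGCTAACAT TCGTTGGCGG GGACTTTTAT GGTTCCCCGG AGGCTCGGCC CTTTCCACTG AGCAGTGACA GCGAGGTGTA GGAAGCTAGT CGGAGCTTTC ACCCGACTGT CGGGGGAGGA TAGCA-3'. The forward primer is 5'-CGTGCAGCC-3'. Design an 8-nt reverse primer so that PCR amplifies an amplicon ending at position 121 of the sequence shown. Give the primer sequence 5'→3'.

5'-TCCGGGGA-3'

The forward primer binds at positions 67–75; the product's 3' end on the top strand is position 121.
The reverse primer anneals to the top strand over positions 114–121, i.e. to TCCCCGGA.
Its sequence written 5'→3' is the reverse complement: TCCGGGGA.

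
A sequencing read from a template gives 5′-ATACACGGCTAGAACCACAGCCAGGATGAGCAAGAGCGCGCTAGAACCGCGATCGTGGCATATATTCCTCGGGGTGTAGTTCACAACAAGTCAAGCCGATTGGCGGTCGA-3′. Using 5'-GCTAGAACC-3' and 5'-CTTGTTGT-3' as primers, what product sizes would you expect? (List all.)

The forward primer GCTAGAACC matches the top strand at positions 8–16, 40–48.
The reverse primer's reverse complement is ACAACAAG, matching at positions 83–90.
Each forward site pairs with the reverse site to give a product ending at position 90: sizes 83, 51 bp.

83 bp, 51 bp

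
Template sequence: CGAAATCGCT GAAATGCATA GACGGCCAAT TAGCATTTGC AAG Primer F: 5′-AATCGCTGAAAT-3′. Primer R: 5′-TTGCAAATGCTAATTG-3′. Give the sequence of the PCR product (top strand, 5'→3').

Forward primer AATCGCTGAAAT is found on the top strand at positions 4–15.
Reverse complement of the reverse primer: CAATTAGCATTTGCAA. This occurs on the top strand at positions 27–42.
The product is the template from position 4 through 42 (39 bp).

5'-AATCGCTGAAATGCATAGACGGCCAATTAGCATTTGCAA-3'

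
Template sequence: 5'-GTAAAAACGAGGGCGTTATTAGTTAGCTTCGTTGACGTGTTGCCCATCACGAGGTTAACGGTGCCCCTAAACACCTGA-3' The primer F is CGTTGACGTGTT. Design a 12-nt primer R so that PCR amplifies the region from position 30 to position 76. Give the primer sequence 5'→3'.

The product's 3' end on the top strand is position 76.
The reverse primer anneals to the top strand over positions 65–76, i.e. to CCCTAAACACCT.
Its sequence written 5'→3' is the reverse complement: AGGTGTTTAGGG.

5'-AGGTGTTTAGGG-3'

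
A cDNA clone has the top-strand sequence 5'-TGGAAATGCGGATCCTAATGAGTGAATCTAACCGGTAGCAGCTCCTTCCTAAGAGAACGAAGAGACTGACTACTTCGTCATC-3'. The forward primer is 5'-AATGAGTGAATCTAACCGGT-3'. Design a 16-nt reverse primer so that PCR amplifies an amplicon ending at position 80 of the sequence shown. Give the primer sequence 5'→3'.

5'-TGACGAAGTAGTCAGT-3'

The forward primer binds at positions 17–36; the product's 3' end on the top strand is position 80.
The reverse primer anneals to the top strand over positions 65–80, i.e. to ACTGACTACTTCGTCA.
Its sequence written 5'→3' is the reverse complement: TGACGAAGTAGTCAGT.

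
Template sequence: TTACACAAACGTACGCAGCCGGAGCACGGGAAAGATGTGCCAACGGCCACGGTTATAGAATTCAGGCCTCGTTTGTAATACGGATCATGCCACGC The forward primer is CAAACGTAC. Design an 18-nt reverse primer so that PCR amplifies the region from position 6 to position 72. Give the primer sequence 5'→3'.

5'-ACGAGGCCTGAATTCTAT-3'

The product's 3' end on the top strand is position 72.
The reverse primer anneals to the top strand over positions 55–72, i.e. to ATAGAATTCAGGCCTCGT.
Its sequence written 5'→3' is the reverse complement: ACGAGGCCTGAATTCTAT.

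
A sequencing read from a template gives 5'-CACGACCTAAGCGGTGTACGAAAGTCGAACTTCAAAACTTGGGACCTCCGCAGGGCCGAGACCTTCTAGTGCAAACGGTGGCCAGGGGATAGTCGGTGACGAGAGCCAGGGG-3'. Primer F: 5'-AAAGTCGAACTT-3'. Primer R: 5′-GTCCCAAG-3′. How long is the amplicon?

25 bp

Forward primer AAAGTCGAACTT is found on the top strand at positions 21–32.
Taking the reverse complement of GTCCCAAG gives CTTGGGAC, found at positions 38–45 on the template; the primer anneals here to the top strand with its 3' end pointing upstream.
The product runs from position 21 to position 45, so its length is 45 − 21 + 1 = 25 bp.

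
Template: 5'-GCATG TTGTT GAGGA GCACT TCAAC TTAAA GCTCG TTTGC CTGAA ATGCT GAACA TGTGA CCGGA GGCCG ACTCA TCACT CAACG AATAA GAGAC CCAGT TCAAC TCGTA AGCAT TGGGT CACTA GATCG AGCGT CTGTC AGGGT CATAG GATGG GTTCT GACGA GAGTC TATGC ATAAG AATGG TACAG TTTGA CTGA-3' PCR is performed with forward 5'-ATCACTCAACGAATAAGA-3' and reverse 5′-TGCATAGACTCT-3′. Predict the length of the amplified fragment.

The forward primer matches the template at positions 75–92.
The reverse primer's reverse complement is AGAGTCTATGCA, which matches the template at positions 165–176.
Amplicon spans positions 75–176: 102 bp.

102 bp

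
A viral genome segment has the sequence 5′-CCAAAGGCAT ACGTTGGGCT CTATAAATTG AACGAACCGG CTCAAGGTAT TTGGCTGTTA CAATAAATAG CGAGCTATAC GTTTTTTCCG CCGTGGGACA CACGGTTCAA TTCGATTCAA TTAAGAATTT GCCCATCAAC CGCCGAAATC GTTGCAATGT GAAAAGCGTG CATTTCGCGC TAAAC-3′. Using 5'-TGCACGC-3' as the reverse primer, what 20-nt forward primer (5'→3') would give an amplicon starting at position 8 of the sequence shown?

The reverse primer's reverse complement GCGTGCA matches the template at positions 166–172; the product starts at position 8.
The forward primer is identical to the top strand over positions 8–27: CATACGTTGGGCTCTATAAA.

5'-CATACGTTGGGCTCTATAAA-3'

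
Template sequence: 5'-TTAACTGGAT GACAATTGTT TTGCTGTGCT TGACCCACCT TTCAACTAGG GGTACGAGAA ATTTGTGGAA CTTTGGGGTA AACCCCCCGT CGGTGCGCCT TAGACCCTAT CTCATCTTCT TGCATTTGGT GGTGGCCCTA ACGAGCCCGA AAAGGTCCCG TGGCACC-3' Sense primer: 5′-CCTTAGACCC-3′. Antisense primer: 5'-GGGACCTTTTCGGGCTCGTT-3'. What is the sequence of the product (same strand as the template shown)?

5'-CCTTAGACCCTATCTCATCTTCTTGCATTTGGTGGTGGCCCTAACGAGCCCGAAAAGGTCCC-3'

Forward primer CCTTAGACCC is found on the top strand at positions 98–107.
Reverse complement of the reverse primer: AACGAGCCCGAAAAGGTCCC. This occurs on the top strand at positions 140–159.
The product is the template from position 98 through 159 (62 bp).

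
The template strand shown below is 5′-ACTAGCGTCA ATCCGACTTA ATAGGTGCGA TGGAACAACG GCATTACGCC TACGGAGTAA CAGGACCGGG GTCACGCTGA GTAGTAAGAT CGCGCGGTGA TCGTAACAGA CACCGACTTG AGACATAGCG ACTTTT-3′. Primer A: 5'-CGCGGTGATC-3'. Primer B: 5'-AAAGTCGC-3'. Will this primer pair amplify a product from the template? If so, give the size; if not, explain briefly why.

Primer A (CGCGGTGATC) matches the top strand at positions 93–102; it acts as a forward primer.
Primer B's reverse complement is GCGACTTT, matching the top strand at positions 128–135; it acts as a reverse primer.
The 3' ends face each other across positions 93–135, giving a 43 bp product.

Yes — a 43 bp product.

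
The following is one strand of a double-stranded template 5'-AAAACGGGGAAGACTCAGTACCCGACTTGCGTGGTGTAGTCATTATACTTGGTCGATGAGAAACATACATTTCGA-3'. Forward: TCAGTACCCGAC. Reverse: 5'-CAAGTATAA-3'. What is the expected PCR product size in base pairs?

37 bp

Scanning the template, TCAGTACCCGAC occurs at positions 15–26; this primer anneals to the bottom strand there with its 3' end pointing downstream.
The reverse primer's reverse complement is TTATACTTG, which matches the template at positions 43–51.
The product runs from position 15 to position 51, so its length is 51 − 15 + 1 = 37 bp.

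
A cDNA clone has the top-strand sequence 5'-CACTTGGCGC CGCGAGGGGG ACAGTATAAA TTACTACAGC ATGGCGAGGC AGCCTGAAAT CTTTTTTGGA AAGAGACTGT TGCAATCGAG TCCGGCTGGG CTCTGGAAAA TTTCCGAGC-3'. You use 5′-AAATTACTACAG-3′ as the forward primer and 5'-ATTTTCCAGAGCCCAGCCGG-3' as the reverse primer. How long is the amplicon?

84 bp

Scanning the template, AAATTACTACAG occurs at positions 28–39; this primer anneals to the bottom strand there with its 3' end pointing downstream.
Reverse complement of the reverse primer: CCGGCTGGGCTCTGGAAAAT. This occurs on the top strand at positions 92–111.
Product length = (reverse-primer end) − (forward-primer start) + 1 = 111 − 28 + 1 = 84 bp.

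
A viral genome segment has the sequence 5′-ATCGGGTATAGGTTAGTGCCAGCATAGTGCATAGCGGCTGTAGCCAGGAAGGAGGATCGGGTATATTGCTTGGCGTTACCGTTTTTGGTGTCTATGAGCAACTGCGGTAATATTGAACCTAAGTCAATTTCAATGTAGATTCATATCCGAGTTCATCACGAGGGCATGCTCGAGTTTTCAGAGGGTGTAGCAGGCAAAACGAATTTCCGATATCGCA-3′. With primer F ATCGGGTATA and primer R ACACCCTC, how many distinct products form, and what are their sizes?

Two products: 188 bp, 133 bp

The forward primer ATCGGGTATA matches the top strand at positions 1–10, 56–65.
The reverse primer's reverse complement is GAGGGTGT, matching at positions 181–188.
Each forward site pairs with the reverse site to give a product ending at position 188: sizes 188, 133 bp.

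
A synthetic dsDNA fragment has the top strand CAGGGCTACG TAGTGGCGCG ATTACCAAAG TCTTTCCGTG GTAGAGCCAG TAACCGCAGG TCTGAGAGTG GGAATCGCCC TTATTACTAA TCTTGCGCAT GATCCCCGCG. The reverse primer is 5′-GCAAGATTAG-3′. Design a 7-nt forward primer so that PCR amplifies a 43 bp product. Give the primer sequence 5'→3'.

5'-CCGCAGG-3'

The reverse primer's reverse complement CTAATCTTGC matches the template at positions 87–96, so the product ends at position 96.
A 43 bp product then starts at position 96 − 43 + 1 = 54.
The forward primer is identical to the top strand there: CCGCAGG.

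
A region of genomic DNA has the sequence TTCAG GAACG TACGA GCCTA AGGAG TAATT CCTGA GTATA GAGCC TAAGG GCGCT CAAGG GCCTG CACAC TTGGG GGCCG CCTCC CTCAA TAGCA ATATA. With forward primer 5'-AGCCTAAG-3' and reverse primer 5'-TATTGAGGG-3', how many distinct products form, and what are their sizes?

The forward primer AGCCTAAG matches the top strand at positions 15–22, 42–49.
The reverse primer's reverse complement is CCCTCAATA, matching at positions 84–92.
Each forward site pairs with the reverse site to give a product ending at position 92: sizes 78, 51 bp.

Two products: 78 bp, 51 bp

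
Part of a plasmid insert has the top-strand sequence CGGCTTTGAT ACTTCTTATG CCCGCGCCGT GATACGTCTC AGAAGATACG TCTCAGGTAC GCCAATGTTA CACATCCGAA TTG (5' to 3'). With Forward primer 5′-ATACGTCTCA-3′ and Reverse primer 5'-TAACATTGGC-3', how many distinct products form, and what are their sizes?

The forward primer ATACGTCTCA matches the top strand at positions 32–41, 46–55.
The reverse primer's reverse complement is GCCAATGTTA, matching at positions 61–70.
Each forward site pairs with the reverse site to give a product ending at position 70: sizes 39, 25 bp.

Two products: 39 bp, 25 bp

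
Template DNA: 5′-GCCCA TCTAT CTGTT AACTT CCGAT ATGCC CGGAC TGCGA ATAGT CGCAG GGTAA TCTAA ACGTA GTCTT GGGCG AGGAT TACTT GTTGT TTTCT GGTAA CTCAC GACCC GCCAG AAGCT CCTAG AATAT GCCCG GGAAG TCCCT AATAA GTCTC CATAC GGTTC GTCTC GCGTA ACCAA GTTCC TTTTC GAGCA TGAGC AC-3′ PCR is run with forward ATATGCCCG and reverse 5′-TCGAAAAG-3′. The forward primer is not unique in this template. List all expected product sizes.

The forward primer ATATGCCCG matches the top strand at positions 24–32, 127–135.
The reverse primer's reverse complement is CTTTTCGA, matching at positions 185–192.
Each forward site pairs with the reverse site to give a product ending at position 192: sizes 169, 66 bp.

169 bp, 66 bp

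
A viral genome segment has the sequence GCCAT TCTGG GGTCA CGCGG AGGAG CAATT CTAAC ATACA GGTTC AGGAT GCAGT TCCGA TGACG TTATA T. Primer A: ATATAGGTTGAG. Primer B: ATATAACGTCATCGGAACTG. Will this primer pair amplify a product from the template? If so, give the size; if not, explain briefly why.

Primer A (ATATAGGTTGAG) does not match the top strand, and its reverse complement CTCAACCTATAT does not match either.
With no annealing site for primer A, no amplification occurs.

No product — primer A has no binding site in the template.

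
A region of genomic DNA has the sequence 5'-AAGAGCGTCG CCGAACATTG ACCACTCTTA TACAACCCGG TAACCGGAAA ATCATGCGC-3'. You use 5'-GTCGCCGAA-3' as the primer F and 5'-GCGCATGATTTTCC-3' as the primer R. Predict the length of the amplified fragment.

Forward primer GTCGCCGAA is found on the top strand at positions 7–15.
Reverse complement of the reverse primer: GGAAAATCATGCGC. This occurs on the top strand at positions 46–59.
Product length = (reverse-primer end) − (forward-primer start) + 1 = 59 − 7 + 1 = 53 bp.

53 bp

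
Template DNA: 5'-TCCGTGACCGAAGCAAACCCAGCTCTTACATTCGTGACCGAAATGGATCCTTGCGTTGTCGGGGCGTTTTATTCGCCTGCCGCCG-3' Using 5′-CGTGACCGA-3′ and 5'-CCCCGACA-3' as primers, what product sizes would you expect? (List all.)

The forward primer CGTGACCGA matches the top strand at positions 3–11, 33–41.
The reverse primer's reverse complement is TGTCGGGG, matching at positions 57–64.
Each forward site pairs with the reverse site to give a product ending at position 64: sizes 62, 32 bp.

62 bp, 32 bp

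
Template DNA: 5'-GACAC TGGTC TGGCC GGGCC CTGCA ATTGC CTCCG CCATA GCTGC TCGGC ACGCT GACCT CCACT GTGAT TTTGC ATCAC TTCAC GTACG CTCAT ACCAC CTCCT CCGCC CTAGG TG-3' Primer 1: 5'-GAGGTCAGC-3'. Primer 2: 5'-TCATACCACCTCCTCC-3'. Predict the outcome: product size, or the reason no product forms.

Primer 1 (GAGGTCAGC) has reverse complement GCTGACCTC, which matches the top strand at positions 53–61; primer 1 anneals to the top strand there with its 3' end pointing upstream toward position 53.
Primer 2 (TCATACCACCTCCTCC) matches the top strand directly at positions 92–107; it anneals to the bottom strand with its 3' end pointing downstream toward position 107.
The 3' ends diverge (primer 1 extends toward position 1, primer 2 toward position 117), so the primers never converge on a shared product.

No product — the primers' 3' ends point away from each other.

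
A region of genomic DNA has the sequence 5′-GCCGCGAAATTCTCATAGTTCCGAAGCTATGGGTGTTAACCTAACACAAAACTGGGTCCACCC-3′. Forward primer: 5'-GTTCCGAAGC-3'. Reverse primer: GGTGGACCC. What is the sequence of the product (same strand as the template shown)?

The forward primer matches the template at positions 18–27.
Taking the reverse complement of GGTGGACCC gives GGGTCCACC, found at positions 54–62 on the template; the primer anneals here to the top strand with its 3' end pointing upstream.
The product is the template from position 18 through 62 (45 bp).

5'-GTTCCGAAGCTATGGGTGTTAACCTAACACAAAACTGGGTCCACC-3'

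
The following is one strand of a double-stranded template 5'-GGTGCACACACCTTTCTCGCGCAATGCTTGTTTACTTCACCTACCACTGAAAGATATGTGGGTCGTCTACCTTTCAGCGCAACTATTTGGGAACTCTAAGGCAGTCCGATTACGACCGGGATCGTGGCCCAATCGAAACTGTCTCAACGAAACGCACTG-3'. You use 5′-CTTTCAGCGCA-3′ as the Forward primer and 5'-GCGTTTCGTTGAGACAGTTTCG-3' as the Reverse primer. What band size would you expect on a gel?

85 bp

Forward primer CTTTCAGCGCA is found on the top strand at positions 71–81.
Reverse complement of the reverse primer: CGAAACTGTCTCAACGAAACGC. This occurs on the top strand at positions 134–155.
The product runs from position 71 to position 155, so its length is 155 − 71 + 1 = 85 bp.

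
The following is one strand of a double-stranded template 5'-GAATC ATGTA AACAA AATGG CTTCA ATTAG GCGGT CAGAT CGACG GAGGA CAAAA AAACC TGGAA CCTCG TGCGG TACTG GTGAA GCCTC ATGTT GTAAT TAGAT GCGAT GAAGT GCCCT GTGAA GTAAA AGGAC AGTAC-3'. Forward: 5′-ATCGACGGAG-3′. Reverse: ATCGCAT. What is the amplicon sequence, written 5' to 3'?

5'-ATCGACGGAGGACAAAAAAACCTGGAACCTCGTGCGGTACTGGTGAAGCCTCATGTTGTAATTAGATGCGAT-3'

Scanning the template, ATCGACGGAG occurs at positions 39–48; this primer anneals to the bottom strand there with its 3' end pointing downstream.
The reverse primer's reverse complement is ATGCGAT, which matches the template at positions 104–110.
The product is the template from position 39 through 110 (72 bp).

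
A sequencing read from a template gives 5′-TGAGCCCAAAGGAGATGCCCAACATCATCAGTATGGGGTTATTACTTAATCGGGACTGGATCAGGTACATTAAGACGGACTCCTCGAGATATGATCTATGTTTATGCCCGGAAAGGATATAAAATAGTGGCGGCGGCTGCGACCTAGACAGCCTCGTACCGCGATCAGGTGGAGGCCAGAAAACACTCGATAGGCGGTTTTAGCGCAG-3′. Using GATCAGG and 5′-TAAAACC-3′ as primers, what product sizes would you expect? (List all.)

The forward primer GATCAGG matches the top strand at positions 59–65, 163–169.
The reverse primer's reverse complement is GGTTTTA, matching at positions 196–202.
Each forward site pairs with the reverse site to give a product ending at position 202: sizes 144, 40 bp.

144 bp, 40 bp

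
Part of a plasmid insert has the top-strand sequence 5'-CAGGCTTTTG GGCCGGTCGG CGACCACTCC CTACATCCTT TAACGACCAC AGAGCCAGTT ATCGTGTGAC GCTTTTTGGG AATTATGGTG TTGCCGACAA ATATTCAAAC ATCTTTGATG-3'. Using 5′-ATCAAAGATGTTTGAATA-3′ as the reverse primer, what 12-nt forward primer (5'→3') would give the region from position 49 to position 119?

The reverse primer's reverse complement TATTCAAACATCTTTGAT matches the template at positions 102–119; the product starts at position 49.
The forward primer is identical to the top strand over positions 49–60: ACAGAGCCAGTT.

5'-ACAGAGCCAGTT-3'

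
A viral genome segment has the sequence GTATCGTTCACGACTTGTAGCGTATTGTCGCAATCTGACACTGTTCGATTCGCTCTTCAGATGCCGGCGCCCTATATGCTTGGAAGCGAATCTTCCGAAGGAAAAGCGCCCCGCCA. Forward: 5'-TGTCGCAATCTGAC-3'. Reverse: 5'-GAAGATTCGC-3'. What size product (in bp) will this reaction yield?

Scanning the template, TGTCGCAATCTGAC occurs at positions 26–39; this primer anneals to the bottom strand there with its 3' end pointing downstream.
Taking the reverse complement of GAAGATTCGC gives GCGAATCTTC, found at positions 86–95 on the template; the primer anneals here to the top strand with its 3' end pointing upstream.
Amplicon spans positions 26–95: 70 bp.

70 bp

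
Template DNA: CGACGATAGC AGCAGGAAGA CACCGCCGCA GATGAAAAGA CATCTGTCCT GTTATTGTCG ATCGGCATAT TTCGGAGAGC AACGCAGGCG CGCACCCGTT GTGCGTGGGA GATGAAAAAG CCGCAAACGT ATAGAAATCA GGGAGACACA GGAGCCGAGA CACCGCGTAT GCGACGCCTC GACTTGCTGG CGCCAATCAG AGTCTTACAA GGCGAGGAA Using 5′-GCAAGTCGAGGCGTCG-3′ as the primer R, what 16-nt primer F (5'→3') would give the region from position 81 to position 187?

The reverse primer's reverse complement CGACGCCTCGACTTGC matches the template at positions 172–187; the product starts at position 81.
The forward primer is identical to the top strand over positions 81–96: AACGCAGGCGCGCACC.

5'-AACGCAGGCGCGCACC-3'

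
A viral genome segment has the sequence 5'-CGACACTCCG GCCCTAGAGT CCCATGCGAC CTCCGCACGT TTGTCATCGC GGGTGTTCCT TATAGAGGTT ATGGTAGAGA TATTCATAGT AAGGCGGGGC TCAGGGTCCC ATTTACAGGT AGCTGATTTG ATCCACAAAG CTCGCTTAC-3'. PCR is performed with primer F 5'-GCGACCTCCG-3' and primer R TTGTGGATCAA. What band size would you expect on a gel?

Forward primer GCGACCTCCG is found on the top strand at positions 26–35.
Reverse complement of the reverse primer: TTGATCCACAA. This occurs on the top strand at positions 128–138.
The product runs from position 26 to position 138, so its length is 138 − 26 + 1 = 113 bp.

113 bp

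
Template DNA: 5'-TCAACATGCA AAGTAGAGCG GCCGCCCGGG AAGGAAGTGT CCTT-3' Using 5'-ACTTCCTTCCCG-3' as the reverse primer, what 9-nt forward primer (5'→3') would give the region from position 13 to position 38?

5'-GTAGAGCGG-3'

The reverse primer's reverse complement CGGGAAGGAAGT matches the template at positions 27–38; the product starts at position 13.
The forward primer is identical to the top strand over positions 13–21: GTAGAGCGG.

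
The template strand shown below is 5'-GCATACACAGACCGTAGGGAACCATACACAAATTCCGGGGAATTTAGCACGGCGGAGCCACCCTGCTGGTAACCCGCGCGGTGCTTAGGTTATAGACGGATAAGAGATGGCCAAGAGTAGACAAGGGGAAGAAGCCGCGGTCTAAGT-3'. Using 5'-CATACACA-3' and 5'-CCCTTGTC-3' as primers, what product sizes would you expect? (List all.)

126 bp, 105 bp

The forward primer CATACACA matches the top strand at positions 2–9, 23–30.
The reverse primer's reverse complement is GACAAGGG, matching at positions 120–127.
Each forward site pairs with the reverse site to give a product ending at position 127: sizes 126, 105 bp.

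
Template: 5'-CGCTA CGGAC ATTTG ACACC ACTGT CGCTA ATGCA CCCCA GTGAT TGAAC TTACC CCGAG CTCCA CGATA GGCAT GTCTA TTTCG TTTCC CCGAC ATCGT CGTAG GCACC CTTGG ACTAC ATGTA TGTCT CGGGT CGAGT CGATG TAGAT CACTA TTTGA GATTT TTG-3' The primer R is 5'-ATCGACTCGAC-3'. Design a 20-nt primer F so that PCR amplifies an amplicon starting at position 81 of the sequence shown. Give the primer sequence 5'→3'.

5'-TTTCGTTTCCCCGACATCGT-3'

The reverse primer's reverse complement GTCGAGTCGAT matches the template at positions 134–144; the product starts at position 81.
The forward primer is identical to the top strand over positions 81–100: TTTCGTTTCCCCGACATCGT.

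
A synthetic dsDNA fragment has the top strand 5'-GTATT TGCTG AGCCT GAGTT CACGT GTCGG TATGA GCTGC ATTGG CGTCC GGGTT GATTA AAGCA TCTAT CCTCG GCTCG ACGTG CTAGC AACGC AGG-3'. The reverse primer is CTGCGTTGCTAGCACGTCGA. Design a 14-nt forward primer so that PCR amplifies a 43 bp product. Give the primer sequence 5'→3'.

The reverse primer's reverse complement TCGACGTGCTAGCAACGCAG matches the template at positions 78–97, so the product ends at position 97.
A 43 bp product then starts at position 97 − 43 + 1 = 55.
The forward primer is identical to the top strand there: TGATTAAAGCATCT.

5'-TGATTAAAGCATCT-3'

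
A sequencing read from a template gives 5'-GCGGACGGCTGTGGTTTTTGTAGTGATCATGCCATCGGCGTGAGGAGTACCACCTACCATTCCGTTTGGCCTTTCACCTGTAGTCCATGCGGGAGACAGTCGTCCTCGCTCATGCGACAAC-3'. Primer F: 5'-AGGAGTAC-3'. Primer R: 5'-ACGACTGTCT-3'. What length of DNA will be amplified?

61 bp

Scanning the template, AGGAGTAC occurs at positions 43–50; this primer anneals to the bottom strand there with its 3' end pointing downstream.
Taking the reverse complement of ACGACTGTCT gives AGACAGTCGT, found at positions 94–103 on the template; the primer anneals here to the top strand with its 3' end pointing upstream.
The product runs from position 43 to position 103, so its length is 103 − 43 + 1 = 61 bp.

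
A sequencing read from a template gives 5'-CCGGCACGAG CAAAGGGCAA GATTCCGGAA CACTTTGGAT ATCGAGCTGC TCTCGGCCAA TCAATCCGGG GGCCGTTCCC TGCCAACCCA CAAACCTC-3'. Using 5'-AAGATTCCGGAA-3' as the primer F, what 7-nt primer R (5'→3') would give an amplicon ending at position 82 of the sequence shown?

5'-CAGGGAA-3'

The forward primer binds at positions 19–30; the product's 3' end on the top strand is position 82.
The reverse primer anneals to the top strand over positions 76–82, i.e. to TTCCCTG.
Its sequence written 5'→3' is the reverse complement: CAGGGAA.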